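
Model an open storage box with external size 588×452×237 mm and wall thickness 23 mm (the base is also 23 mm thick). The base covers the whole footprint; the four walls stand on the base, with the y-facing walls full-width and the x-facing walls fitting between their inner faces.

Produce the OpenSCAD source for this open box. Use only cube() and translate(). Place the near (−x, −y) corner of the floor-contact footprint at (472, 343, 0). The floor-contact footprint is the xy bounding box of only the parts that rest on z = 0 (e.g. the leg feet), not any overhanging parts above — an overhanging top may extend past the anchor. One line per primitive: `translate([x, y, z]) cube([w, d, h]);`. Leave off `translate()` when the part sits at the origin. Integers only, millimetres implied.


translate([472, 343, 0]) cube([588, 452, 23]);
translate([472, 343, 23]) cube([588, 23, 214]);
translate([472, 772, 23]) cube([588, 23, 214]);
translate([472, 366, 23]) cube([23, 406, 214]);
translate([1037, 366, 23]) cube([23, 406, 214]);


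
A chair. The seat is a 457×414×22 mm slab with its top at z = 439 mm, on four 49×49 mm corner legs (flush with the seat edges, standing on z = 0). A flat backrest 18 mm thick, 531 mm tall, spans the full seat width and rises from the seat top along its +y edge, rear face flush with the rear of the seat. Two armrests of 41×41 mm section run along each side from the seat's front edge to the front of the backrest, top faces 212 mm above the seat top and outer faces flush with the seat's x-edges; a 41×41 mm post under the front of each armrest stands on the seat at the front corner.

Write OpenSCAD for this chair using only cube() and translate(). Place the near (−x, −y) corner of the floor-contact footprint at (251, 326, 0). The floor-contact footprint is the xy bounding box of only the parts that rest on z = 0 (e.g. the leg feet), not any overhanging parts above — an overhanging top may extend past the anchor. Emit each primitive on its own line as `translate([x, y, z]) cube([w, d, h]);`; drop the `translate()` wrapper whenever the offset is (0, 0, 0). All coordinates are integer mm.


translate([251, 326, 417]) cube([457, 414, 22]);
translate([251, 326, 0]) cube([49, 49, 417]);
translate([659, 326, 0]) cube([49, 49, 417]);
translate([251, 691, 0]) cube([49, 49, 417]);
translate([659, 691, 0]) cube([49, 49, 417]);
translate([251, 722, 439]) cube([457, 18, 531]);
translate([251, 326, 610]) cube([41, 396, 41]);
translate([667, 326, 610]) cube([41, 396, 41]);
translate([251, 326, 439]) cube([41, 41, 171]);
translate([667, 326, 439]) cube([41, 41, 171]);


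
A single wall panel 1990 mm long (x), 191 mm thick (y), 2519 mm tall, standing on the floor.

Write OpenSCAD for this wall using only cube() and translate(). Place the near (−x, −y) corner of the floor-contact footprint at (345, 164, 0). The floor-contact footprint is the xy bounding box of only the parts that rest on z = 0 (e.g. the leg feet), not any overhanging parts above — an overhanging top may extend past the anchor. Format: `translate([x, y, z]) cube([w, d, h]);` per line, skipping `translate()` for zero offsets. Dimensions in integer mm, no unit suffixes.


translate([345, 164, 0]) cube([1990, 191, 2519]);


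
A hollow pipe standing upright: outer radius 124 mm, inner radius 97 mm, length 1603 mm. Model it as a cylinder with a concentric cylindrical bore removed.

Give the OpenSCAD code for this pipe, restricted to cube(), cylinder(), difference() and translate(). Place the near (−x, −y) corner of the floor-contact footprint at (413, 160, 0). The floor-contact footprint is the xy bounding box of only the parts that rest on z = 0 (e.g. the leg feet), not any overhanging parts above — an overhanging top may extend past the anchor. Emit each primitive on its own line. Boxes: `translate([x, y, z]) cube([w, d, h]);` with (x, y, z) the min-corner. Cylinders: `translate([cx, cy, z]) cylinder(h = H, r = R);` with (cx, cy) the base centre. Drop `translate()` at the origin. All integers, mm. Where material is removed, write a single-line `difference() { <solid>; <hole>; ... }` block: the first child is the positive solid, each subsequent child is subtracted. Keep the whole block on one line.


difference() { translate([537, 284, 0]) cylinder(h = 1603, r = 124); translate([537, 284, 0]) cylinder(h = 1603, r = 97); }


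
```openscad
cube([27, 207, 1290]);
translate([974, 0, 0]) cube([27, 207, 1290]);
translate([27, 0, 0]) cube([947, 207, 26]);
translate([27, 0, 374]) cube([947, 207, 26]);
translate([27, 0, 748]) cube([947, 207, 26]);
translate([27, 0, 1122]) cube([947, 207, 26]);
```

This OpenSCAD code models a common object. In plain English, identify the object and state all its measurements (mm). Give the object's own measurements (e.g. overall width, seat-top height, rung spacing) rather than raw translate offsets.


An open bookshelf. Two side panels, each 27 mm thick, 207 mm deep and 1290 mm tall, stand 1001 mm apart (outside-to-outside). Between them sit 4 shelves, each 26 mm thick and 207 mm deep, spanning the full gap between the sides. The bottom shelf rests on the floor (its underside at z = 0) and the clear gap between one shelf's top and the next shelf's underside is 348 mm.


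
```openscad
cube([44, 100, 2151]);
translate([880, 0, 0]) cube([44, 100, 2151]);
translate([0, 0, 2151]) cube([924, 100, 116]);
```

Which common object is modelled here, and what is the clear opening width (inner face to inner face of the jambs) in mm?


A door frame. The clear opening width is 836 mm.

Two 2151 mm tall posts with a header on top — a door frame. The left jamb is 44 mm wide at x = 0; the right jamb starts at x = 880. The clear opening is 880 − 44 = 836 mm.


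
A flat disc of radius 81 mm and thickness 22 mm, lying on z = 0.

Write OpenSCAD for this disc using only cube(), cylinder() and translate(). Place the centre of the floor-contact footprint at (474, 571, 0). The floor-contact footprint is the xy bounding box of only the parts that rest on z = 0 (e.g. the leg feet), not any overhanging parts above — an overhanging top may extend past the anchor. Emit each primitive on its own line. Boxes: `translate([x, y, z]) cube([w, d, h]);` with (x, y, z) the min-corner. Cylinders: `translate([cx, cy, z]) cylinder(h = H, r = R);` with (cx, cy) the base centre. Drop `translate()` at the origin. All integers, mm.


translate([474, 571, 0]) cylinder(h = 22, r = 81);


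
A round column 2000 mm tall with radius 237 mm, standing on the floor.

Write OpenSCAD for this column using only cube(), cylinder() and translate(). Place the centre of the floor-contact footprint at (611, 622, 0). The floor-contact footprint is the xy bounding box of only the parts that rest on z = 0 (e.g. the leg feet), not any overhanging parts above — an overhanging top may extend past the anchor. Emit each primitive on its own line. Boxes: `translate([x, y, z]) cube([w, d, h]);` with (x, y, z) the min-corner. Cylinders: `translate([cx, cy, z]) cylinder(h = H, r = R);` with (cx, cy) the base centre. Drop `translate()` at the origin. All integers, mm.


translate([611, 622, 0]) cylinder(h = 2000, r = 237);


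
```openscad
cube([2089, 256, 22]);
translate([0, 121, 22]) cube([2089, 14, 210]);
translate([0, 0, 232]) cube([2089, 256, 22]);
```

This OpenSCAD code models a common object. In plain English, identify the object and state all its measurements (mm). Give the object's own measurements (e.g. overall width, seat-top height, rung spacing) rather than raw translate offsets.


An I-beam lying along x, 2089 mm long. Overall section height 254 mm. Two flanges 256 mm wide (y) and 22 mm thick, one on the floor and one at the top; a web 14 mm thick runs between them, centred on the flange width.


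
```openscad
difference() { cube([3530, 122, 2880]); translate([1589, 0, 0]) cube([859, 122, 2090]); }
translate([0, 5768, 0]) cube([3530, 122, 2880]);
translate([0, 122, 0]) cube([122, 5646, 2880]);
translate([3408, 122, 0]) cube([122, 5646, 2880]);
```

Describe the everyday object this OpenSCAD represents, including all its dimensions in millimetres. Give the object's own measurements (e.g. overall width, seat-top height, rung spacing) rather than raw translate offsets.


A single room: four walls, each 2880 mm tall and 122 mm thick, enclosing an outside footprint 3530×5890 mm (x × y), no floor or roof. The front and back walls (−y and +y sides) run the full x-width; the side walls fit between their inner faces. A door opening 859 mm wide and 2090 mm tall is cut through the front wall from the floor up, its −x edge 1589 mm from the wall's −x end.


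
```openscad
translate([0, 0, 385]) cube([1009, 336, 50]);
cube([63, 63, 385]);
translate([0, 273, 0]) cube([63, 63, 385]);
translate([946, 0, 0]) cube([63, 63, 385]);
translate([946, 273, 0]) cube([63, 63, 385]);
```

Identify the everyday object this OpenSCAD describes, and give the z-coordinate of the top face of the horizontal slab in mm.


A bench. The seat-top height is 435 mm.

A long slab on four corner posts — a bench. The slab sits at z = 385 with thickness 50, so the top is 385 + 50 = 435 mm.


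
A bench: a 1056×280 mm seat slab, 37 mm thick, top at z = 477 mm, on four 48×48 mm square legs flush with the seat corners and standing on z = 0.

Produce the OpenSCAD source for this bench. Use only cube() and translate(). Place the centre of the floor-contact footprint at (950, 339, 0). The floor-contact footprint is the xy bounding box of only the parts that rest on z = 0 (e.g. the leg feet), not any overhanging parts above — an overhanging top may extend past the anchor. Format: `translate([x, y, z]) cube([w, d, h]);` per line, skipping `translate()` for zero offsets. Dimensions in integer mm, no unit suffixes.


translate([422, 199, 440]) cube([1056, 280, 37]);
translate([422, 199, 0]) cube([48, 48, 440]);
translate([422, 431, 0]) cube([48, 48, 440]);
translate([1430, 199, 0]) cube([48, 48, 440]);
translate([1430, 431, 0]) cube([48, 48, 440]);


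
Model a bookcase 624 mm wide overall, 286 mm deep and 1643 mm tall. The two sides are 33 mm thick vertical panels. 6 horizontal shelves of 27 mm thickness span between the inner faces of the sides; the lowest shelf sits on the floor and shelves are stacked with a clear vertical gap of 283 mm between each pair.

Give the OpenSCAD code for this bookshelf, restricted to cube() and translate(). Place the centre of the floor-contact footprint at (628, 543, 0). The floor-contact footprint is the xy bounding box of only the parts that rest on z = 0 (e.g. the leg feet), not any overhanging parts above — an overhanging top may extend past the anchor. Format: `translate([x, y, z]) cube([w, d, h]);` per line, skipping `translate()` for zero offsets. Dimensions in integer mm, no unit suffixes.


translate([316, 400, 0]) cube([33, 286, 1643]);
translate([907, 400, 0]) cube([33, 286, 1643]);
translate([349, 400, 0]) cube([558, 286, 27]);
translate([349, 400, 310]) cube([558, 286, 27]);
translate([349, 400, 620]) cube([558, 286, 27]);
translate([349, 400, 930]) cube([558, 286, 27]);
translate([349, 400, 1240]) cube([558, 286, 27]);
translate([349, 400, 1550]) cube([558, 286, 27]);


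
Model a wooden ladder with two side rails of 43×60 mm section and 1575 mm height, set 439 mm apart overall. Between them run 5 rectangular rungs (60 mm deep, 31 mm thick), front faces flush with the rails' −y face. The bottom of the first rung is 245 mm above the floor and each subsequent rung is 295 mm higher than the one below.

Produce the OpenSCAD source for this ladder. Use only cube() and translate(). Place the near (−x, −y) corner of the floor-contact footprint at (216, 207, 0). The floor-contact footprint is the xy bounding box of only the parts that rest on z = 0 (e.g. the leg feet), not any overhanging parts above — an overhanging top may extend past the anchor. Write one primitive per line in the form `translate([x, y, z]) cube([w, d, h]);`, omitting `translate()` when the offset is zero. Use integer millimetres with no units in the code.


// rung span = 439 - 2*43 = 353
// rung[k] z = 245 + k*295
translate([216, 207, 0]) cube([43, 60, 1575]);
translate([612, 207, 0]) cube([43, 60, 1575]);
translate([259, 207, 245]) cube([353, 60, 31]);
translate([259, 207, 540]) cube([353, 60, 31]);
translate([259, 207, 835]) cube([353, 60, 31]);
translate([259, 207, 1130]) cube([353, 60, 31]);
translate([259, 207, 1425]) cube([353, 60, 31]);


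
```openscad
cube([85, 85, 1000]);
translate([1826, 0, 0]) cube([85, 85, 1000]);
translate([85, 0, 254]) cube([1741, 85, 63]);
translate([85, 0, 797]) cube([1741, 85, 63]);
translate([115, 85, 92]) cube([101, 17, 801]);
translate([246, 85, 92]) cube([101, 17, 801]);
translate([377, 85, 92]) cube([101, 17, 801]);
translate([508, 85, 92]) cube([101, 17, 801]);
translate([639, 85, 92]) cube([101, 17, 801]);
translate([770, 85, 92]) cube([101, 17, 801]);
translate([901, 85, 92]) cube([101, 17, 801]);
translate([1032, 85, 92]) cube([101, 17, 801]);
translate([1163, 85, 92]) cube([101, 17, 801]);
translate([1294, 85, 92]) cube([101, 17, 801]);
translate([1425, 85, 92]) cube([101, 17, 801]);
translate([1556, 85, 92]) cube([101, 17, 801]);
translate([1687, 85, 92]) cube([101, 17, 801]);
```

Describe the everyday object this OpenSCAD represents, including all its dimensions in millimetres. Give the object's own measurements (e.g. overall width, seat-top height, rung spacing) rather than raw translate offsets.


A fence section. Two 85×85 mm posts, 1000 mm tall, stand on the floor with a clear span of 1741 mm between their inner faces. Two horizontal rails of 85×63 mm section span the gap between the posts with their undersides at z = 254 mm and z = 797 mm, flush with the posts' −y face. 13 pickets, each 101 mm wide, 17 mm thick and 801 mm tall, are fixed to the +y face of the rails with their bottoms at z = 92 mm, spaced across the span with a 30 mm gap after the −x post and between neighbouring pickets, with 38 mm left before the +x post.


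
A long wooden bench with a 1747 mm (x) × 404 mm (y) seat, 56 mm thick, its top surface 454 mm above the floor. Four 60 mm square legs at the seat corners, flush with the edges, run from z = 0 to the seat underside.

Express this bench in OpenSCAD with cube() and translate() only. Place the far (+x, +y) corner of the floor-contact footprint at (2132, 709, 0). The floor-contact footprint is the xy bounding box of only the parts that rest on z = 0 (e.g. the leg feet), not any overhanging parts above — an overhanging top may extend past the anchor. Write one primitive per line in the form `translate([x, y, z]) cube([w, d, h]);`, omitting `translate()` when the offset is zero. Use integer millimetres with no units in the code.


translate([385, 305, 398]) cube([1747, 404, 56]);
translate([385, 305, 0]) cube([60, 60, 398]);
translate([385, 649, 0]) cube([60, 60, 398]);
translate([2072, 305, 0]) cube([60, 60, 398]);
translate([2072, 649, 0]) cube([60, 60, 398]);


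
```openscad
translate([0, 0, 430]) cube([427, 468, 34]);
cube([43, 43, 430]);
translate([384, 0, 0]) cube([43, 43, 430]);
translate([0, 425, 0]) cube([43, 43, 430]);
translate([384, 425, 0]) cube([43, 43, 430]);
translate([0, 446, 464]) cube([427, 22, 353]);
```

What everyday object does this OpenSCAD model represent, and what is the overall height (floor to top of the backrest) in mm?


A chair. The overall height is 817 mm.

A slab on four corner posts with a tall panel at the back — a chair. The seat slab sits at z = 430 with thickness 34, and the 353 mm backrest starts at the seat top, so the overall height is 430 + 34 + 353 = 817 mm.


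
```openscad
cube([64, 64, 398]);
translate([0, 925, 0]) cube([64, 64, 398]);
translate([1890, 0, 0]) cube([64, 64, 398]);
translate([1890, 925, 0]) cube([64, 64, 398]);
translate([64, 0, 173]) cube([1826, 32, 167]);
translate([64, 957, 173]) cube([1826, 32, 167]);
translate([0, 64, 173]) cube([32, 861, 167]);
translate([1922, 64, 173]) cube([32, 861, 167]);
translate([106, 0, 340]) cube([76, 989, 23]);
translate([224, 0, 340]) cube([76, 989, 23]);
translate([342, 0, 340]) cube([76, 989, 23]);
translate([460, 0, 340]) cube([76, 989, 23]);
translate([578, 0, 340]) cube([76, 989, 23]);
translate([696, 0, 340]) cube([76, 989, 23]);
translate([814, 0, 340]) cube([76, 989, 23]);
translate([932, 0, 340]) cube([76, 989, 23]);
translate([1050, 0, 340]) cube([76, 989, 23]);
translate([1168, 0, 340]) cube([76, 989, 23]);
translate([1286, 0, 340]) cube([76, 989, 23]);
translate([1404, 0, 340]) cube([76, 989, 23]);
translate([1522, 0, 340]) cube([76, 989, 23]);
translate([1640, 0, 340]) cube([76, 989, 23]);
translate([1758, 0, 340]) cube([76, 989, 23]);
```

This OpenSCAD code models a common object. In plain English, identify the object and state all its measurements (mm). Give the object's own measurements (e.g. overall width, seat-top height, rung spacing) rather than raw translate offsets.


A bed frame 1954 mm long (x) by 989 mm wide (y). Four 64×64 mm corner posts, 398 mm tall, at the corners of the footprint. Four rails of 32 mm thickness and 167 mm height run between adjacent posts with their undersides at z = 173 mm, their outer faces flush with the outside of the frame (the two x-running rails run between the posts' inner faces; the two y-running rails run between the posts' inner faces). 15 slats, each 76 mm wide (x) and 23 mm thick, lie across the top of the two x-running rails, running the full 989 mm width of the frame in y; along x they sit between the end posts with a 42 mm gap after the −x posts and between neighbouring slats, leaving 56 mm before the +x posts.


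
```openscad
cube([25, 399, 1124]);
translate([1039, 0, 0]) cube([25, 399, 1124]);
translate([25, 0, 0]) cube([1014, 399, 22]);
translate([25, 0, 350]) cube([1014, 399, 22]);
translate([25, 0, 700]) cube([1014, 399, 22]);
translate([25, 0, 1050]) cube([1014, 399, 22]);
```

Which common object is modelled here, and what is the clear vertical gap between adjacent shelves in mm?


A bookshelf. The clear shelf gap is 328 mm.

Two tall side panels with 4 horizontal boards between them — a bookshelf. The first two shelf undersides are at z = 0 and z = 350; with shelf thickness 22, the clear gap is 350 − 0 − 22 = 328 mm.


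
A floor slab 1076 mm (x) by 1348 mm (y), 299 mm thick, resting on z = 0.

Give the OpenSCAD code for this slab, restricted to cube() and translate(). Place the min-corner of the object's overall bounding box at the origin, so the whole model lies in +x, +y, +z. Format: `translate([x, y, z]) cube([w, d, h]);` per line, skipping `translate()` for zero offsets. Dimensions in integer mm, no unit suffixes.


cube([1076, 1348, 299]);


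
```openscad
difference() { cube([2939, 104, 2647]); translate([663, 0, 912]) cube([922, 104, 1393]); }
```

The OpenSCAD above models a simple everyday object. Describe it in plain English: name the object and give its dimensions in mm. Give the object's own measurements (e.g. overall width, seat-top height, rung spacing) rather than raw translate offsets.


A wall 2939 mm long (x), 104 mm thick (y), 2647 mm tall, with a rectangular window opening cut through it. The opening is 922 mm wide and 1393 mm tall; its sill is at z = 912 mm and its near (−x) edge is 663 mm from the wall's −x end. The opening passes through the full wall thickness.


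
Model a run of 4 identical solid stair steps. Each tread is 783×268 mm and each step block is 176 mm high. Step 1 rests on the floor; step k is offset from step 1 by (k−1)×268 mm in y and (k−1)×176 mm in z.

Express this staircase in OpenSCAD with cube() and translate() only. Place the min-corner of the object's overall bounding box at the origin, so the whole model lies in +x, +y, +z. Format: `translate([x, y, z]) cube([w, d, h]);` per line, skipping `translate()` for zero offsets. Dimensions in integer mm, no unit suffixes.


cube([783, 268, 176]);
translate([0, 268, 176]) cube([783, 268, 176]);
translate([0, 536, 352]) cube([783, 268, 176]);
translate([0, 804, 528]) cube([783, 268, 176]);


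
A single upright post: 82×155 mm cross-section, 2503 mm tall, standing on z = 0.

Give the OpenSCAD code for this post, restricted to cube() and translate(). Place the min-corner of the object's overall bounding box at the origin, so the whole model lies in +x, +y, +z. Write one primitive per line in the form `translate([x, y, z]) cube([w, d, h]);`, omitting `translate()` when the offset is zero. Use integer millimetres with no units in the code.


cube([82, 155, 2503]);


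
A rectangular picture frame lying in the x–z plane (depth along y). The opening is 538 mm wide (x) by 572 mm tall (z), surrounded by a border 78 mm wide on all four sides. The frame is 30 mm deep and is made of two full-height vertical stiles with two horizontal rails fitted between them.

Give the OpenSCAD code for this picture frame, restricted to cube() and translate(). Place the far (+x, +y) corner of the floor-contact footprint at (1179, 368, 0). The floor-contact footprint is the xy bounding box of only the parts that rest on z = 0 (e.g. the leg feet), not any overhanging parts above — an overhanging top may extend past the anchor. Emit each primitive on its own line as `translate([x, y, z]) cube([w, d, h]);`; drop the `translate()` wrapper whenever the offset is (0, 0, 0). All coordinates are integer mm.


translate([485, 338, 0]) cube([78, 30, 728]);
translate([1101, 338, 0]) cube([78, 30, 728]);
translate([563, 338, 0]) cube([538, 30, 78]);
translate([563, 338, 650]) cube([538, 30, 78]);


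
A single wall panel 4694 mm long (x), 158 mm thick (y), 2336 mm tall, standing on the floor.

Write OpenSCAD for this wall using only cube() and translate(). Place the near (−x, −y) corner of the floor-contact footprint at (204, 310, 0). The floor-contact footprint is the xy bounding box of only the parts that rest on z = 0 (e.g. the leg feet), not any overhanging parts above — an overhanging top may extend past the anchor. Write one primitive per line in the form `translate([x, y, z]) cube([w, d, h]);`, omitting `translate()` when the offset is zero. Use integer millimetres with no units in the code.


translate([204, 310, 0]) cube([4694, 158, 2336]);


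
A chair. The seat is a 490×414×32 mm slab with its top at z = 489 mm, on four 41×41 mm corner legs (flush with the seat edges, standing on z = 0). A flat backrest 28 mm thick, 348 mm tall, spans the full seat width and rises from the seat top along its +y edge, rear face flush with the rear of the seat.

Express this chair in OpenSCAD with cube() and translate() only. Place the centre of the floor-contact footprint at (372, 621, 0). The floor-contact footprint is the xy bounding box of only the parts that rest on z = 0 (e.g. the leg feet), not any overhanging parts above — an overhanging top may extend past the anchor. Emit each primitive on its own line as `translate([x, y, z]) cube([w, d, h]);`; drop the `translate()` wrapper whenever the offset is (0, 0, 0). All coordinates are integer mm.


translate([127, 414, 457]) cube([490, 414, 32]);
translate([127, 414, 0]) cube([41, 41, 457]);
translate([576, 414, 0]) cube([41, 41, 457]);
translate([127, 787, 0]) cube([41, 41, 457]);
translate([576, 787, 0]) cube([41, 41, 457]);
translate([127, 800, 489]) cube([490, 28, 348]);


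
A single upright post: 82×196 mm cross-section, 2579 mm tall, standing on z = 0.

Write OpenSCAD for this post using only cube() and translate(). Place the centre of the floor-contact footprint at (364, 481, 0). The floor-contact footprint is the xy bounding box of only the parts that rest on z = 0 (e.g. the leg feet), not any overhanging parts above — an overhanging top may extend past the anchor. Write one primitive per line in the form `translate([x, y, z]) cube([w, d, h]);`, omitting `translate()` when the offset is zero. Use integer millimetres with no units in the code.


translate([323, 383, 0]) cube([82, 196, 2579]);


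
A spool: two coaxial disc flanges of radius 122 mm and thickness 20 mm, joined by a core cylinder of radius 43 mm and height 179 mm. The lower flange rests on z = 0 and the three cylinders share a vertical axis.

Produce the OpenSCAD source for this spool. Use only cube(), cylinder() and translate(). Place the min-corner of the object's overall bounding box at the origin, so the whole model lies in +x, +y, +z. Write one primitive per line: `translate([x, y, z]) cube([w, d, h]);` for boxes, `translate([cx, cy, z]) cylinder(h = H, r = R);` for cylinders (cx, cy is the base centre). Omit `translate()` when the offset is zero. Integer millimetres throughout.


translate([122, 122, 0]) cylinder(h = 20, r = 122);
translate([122, 122, 20]) cylinder(h = 179, r = 43);
translate([122, 122, 199]) cylinder(h = 20, r = 122);


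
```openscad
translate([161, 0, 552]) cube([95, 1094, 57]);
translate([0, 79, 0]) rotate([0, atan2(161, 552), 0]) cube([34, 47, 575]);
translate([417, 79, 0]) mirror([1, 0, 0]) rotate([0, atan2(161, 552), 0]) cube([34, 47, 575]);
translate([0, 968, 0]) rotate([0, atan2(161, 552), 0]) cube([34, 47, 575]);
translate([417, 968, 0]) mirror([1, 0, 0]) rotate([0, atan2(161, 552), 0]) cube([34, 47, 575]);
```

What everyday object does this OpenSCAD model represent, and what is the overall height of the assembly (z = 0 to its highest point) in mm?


A sawhorse. The overall height is 609 mm.

A beam across two mirrored pairs of raked legs — a sawhorse. The beam's underside is at z = 552 (matching the legs' vertical rise in atan2(161, 552)) and the beam is 57 mm tall, so its top is at 552 + 57 = 609 mm. The raked legs top out at the beam's underside, so that is the highest point.


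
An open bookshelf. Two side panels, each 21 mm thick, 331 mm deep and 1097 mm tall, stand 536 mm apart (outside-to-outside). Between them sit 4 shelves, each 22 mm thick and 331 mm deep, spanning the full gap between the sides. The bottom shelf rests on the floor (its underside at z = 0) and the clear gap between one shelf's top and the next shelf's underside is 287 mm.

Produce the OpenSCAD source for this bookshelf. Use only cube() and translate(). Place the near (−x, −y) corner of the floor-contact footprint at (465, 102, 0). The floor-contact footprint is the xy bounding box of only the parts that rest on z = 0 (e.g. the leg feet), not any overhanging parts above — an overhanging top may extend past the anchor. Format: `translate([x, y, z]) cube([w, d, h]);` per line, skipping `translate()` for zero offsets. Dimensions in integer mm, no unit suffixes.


translate([465, 102, 0]) cube([21, 331, 1097]);
translate([980, 102, 0]) cube([21, 331, 1097]);
translate([486, 102, 0]) cube([494, 331, 22]);
translate([486, 102, 309]) cube([494, 331, 22]);
translate([486, 102, 618]) cube([494, 331, 22]);
translate([486, 102, 927]) cube([494, 331, 22]);


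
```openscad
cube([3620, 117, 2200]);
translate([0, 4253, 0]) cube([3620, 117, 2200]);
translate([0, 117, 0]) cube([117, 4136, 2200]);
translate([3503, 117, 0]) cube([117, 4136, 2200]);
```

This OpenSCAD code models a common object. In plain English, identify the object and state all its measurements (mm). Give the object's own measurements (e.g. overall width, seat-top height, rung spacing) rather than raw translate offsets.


The wall frame of a small rectangular building: four walls, each 2200 mm tall and 117 mm thick, enclosing a footprint 3620 mm (x) by 4370 mm (y) outside-to-outside, with no floor or roof. The front and back walls (the −y and +y sides) span the full width; the two side walls fit between them.


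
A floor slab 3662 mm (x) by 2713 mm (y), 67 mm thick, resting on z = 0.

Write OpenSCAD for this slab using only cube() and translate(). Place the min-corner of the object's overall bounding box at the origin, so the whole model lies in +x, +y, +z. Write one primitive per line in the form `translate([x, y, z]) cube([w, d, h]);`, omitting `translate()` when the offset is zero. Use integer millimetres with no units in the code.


cube([3662, 2713, 67]);


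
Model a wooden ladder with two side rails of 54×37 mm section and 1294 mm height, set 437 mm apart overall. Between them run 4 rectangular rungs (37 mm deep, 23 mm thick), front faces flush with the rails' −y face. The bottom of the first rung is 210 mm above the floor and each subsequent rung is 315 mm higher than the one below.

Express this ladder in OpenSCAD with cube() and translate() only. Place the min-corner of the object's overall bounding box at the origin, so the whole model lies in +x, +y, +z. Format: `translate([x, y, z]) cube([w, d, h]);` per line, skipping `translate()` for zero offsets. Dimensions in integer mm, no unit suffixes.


// rung span = 437 - 2*54 = 329
// rung[k] z = 210 + k*315
cube([54, 37, 1294]);
translate([383, 0, 0]) cube([54, 37, 1294]);
translate([54, 0, 210]) cube([329, 37, 23]);
translate([54, 0, 525]) cube([329, 37, 23]);
translate([54, 0, 840]) cube([329, 37, 23]);
translate([54, 0, 1155]) cube([329, 37, 23]);


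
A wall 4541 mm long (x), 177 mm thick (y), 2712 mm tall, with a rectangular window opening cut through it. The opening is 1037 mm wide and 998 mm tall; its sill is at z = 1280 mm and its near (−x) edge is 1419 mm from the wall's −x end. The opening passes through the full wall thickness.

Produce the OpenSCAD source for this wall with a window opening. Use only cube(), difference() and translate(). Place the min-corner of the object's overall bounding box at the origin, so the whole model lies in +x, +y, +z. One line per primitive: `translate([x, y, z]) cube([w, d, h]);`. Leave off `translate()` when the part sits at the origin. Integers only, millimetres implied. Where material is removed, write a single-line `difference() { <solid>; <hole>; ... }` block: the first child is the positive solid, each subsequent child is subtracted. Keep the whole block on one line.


difference() { cube([4541, 177, 2712]); translate([1419, 0, 1280]) cube([1037, 177, 998]); }


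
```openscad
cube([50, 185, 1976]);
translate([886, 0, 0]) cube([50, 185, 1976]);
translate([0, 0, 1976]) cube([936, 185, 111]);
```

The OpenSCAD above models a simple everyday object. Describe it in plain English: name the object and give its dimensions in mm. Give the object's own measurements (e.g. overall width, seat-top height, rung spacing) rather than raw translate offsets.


A door frame. The clear opening is 836 mm wide and 1976 mm high. Two 50 mm wide jambs, 185 mm deep, stand either side of the opening from the floor to the top of the opening. A 111 mm thick head sits across the top of both jambs, spanning the full outside width of the frame.


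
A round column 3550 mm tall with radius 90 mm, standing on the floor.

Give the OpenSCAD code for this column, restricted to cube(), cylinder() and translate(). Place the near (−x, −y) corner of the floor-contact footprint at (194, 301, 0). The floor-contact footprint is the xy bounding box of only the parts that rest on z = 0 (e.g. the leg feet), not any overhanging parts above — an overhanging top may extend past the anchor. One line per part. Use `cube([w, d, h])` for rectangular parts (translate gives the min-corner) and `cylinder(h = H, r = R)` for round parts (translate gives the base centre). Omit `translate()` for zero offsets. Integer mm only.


translate([284, 391, 0]) cylinder(h = 3550, r = 90);


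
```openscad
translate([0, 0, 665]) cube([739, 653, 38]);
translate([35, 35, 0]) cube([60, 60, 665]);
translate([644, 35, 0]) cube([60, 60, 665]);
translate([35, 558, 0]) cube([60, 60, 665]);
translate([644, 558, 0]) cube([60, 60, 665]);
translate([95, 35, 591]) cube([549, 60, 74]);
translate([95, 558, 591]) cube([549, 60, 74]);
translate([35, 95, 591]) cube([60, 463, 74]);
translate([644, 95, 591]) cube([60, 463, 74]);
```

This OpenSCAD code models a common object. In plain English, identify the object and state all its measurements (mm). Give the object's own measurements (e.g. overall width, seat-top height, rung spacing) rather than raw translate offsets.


A table: top 739 mm (x) × 653 mm (y), 38 mm thick, upper face at z = 703 mm, on four 60×60 mm square legs, each inset 35 mm from the nearest pair of top edges from z = 0 to the bottom of the top. Four apron rails, 60 mm thick and 74 mm tall, run between adjacent legs with their top edges flush with the underside of the top and their outer faces flush with the legs' outer faces.


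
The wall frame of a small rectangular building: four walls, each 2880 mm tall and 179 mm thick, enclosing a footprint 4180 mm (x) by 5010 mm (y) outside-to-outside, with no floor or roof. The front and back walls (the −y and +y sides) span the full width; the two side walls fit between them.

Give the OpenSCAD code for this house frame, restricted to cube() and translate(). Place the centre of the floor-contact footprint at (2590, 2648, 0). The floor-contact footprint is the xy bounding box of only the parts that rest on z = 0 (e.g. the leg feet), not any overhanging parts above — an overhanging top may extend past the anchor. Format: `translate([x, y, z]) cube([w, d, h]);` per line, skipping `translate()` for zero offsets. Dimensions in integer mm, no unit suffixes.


translate([500, 143, 0]) cube([4180, 179, 2880]);
translate([500, 4974, 0]) cube([4180, 179, 2880]);
translate([500, 322, 0]) cube([179, 4652, 2880]);
translate([4501, 322, 0]) cube([179, 4652, 2880]);


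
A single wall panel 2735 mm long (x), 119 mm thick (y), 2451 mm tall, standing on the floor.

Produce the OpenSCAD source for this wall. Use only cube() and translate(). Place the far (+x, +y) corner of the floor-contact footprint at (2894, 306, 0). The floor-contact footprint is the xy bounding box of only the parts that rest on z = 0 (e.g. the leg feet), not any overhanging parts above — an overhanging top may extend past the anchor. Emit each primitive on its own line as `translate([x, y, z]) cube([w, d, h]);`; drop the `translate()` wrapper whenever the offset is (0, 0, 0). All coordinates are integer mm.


translate([159, 187, 0]) cube([2735, 119, 2451]);


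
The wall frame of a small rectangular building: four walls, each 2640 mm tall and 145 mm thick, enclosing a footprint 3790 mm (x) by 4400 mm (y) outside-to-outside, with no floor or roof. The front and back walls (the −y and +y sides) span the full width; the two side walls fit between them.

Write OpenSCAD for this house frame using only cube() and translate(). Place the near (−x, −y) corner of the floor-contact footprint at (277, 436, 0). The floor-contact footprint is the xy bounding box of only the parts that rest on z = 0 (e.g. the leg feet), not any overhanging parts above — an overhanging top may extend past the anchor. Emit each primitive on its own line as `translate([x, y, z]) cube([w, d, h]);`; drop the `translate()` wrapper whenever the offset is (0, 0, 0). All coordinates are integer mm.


translate([277, 436, 0]) cube([3790, 145, 2640]);
translate([277, 4691, 0]) cube([3790, 145, 2640]);
translate([277, 581, 0]) cube([145, 4110, 2640]);
translate([3922, 581, 0]) cube([145, 4110, 2640]);


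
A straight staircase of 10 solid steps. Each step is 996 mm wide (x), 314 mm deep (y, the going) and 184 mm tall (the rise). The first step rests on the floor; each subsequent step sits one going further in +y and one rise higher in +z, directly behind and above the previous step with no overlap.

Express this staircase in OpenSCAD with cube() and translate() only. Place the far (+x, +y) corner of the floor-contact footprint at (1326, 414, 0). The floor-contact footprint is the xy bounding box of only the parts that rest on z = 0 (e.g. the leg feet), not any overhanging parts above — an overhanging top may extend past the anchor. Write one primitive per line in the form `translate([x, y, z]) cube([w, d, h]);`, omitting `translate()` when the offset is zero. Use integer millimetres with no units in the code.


translate([330, 100, 0]) cube([996, 314, 184]);
translate([330, 414, 184]) cube([996, 314, 184]);
translate([330, 728, 368]) cube([996, 314, 184]);
translate([330, 1042, 552]) cube([996, 314, 184]);
translate([330, 1356, 736]) cube([996, 314, 184]);
translate([330, 1670, 920]) cube([996, 314, 184]);
translate([330, 1984, 1104]) cube([996, 314, 184]);
translate([330, 2298, 1288]) cube([996, 314, 184]);
translate([330, 2612, 1472]) cube([996, 314, 184]);
translate([330, 2926, 1656]) cube([996, 314, 184]);


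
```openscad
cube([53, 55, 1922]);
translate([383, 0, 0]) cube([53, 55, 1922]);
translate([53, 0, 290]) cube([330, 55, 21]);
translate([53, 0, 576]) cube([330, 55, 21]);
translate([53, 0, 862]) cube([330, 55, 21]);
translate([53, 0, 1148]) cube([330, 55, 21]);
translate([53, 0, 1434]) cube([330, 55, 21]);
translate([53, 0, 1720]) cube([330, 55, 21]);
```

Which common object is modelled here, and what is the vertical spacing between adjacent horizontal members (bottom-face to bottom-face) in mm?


A ladder. The rung spacing is 286 mm.

Two tall 53×55 posts with 6 short bars between them — a ladder. Adjacent rungs sit at z = 290 and z = 576, so the spacing is 576 − 290 = 286 mm.


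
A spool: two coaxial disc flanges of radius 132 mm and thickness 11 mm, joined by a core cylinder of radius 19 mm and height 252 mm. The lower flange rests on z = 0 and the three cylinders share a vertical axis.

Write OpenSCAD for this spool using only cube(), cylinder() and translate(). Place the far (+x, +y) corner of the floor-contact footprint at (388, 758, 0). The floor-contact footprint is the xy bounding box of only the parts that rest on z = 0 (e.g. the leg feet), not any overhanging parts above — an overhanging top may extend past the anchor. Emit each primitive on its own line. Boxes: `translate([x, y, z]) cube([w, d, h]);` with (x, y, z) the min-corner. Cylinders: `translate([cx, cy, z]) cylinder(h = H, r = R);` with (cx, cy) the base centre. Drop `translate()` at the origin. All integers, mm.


translate([256, 626, 0]) cylinder(h = 11, r = 132);
translate([256, 626, 11]) cylinder(h = 252, r = 19);
translate([256, 626, 263]) cylinder(h = 11, r = 132);


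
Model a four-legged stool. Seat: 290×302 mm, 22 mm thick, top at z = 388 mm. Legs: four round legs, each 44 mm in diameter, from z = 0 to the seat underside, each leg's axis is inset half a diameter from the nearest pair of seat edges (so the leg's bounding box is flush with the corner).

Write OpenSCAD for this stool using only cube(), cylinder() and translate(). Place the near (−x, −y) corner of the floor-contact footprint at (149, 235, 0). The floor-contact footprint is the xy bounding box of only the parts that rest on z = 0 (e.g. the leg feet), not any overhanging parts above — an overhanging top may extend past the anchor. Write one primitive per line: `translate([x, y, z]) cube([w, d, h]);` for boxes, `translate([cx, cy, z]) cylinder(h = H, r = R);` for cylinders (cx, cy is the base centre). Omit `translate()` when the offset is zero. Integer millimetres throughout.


translate([149, 235, 366]) cube([290, 302, 22]);
translate([171, 257, 0]) cylinder(h = 366, r = 22);
translate([417, 257, 0]) cylinder(h = 366, r = 22);
translate([171, 515, 0]) cylinder(h = 366, r = 22);
translate([417, 515, 0]) cylinder(h = 366, r = 22);


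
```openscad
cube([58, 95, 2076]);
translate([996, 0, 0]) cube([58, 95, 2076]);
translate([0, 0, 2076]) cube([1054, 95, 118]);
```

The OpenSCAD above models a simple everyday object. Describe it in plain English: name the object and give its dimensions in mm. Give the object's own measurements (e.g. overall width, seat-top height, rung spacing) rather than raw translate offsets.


A door frame. The clear opening is 938 mm wide and 2076 mm high. Two 58 mm wide jambs, 95 mm deep, stand either side of the opening from the floor to the top of the opening. A 118 mm thick head sits across the top of both jambs, spanning the full outside width of the frame.


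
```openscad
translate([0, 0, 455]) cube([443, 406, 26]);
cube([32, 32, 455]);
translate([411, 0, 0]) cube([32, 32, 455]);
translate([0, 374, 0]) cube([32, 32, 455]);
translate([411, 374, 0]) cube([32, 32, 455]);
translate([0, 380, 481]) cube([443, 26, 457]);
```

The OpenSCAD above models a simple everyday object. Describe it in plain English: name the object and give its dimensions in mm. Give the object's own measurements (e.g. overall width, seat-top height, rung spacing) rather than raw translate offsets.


A chair. The seat is a 443×406×26 mm slab with its top at z = 481 mm, on four 32×32 mm corner legs (flush with the seat edges, standing on z = 0). A flat backrest 26 mm thick, 457 mm tall, spans the full seat width and rises from the seat top along its +y edge, rear face flush with the rear of the seat.
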